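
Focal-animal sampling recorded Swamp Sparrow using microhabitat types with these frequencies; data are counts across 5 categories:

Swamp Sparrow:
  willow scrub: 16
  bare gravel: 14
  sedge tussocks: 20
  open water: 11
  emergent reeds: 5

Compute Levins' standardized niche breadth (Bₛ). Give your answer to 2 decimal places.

0.84

Proportions for Swamp Sparrow (n=66): 16/66=0.2424, 14/66=0.2121, 20/66=0.3030, 11/66=0.1667, 5/66=0.0758
Σpᵢ² = 0.2424² + 0.2121² + 0.3030² + 0.1667² + 0.0758² = 0.058758 + 0.044986 + 0.091809 + 0.027789 + 0.005746 = 0.229088
B = 1 / 0.229088 = 4.3651
Bₛ = (B − 1)/(n − 1) = (4.3651 − 1)/(5 − 1) = 3.3651/4 = 0.8413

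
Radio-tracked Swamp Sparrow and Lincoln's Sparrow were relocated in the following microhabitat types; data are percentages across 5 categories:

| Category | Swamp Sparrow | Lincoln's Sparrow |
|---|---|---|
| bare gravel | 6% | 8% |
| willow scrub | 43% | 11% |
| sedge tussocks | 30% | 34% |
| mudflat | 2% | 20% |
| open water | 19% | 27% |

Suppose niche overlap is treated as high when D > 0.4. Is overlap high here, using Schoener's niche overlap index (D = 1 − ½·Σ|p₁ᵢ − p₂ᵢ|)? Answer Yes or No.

Convert percentages to proportions (divide by 100).
Σ|p₁ᵢ − p₂ᵢ| = 0.02 + 0.32 + 0.04 + 0.18 + 0.08 = 0.64
D = 1 − ½ × 0.64 = 1 − 0.320 = 0.6800
D = 0.6800 > 0.4 → Yes.

Yes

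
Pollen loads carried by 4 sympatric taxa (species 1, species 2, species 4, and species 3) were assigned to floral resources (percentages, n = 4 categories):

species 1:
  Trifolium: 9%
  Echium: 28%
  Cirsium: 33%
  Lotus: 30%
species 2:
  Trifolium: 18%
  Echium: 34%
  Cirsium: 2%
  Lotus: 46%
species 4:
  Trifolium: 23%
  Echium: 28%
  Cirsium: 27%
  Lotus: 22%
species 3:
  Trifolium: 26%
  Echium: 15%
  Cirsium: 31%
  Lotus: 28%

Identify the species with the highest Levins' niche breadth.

Convert percentages to proportions (divide by 100).
Σp_1ᵢ² = 0.09² + 0.28² + 0.33² + 0.30² = 0.0081 + 0.0784 + 0.1089 + 0.0900 = 0.2854
B_1 = 1 / 0.2854 = 3.5039
Σp_2ᵢ² = 0.18² + 0.34² + 0.02² + 0.46² = 0.0324 + 0.1156 + 0.0004 + 0.2116 = 0.3600
B_2 = 1 / 0.3600 = 2.7778
Σp_4ᵢ² = 0.23² + 0.28² + 0.27² + 0.22² = 0.0529 + 0.0784 + 0.0729 + 0.0484 = 0.2526
B_4 = 1 / 0.2526 = 3.9588
Σp_3ᵢ² = 0.26² + 0.15² + 0.31² + 0.28² = 0.0676 + 0.0225 + 0.0961 + 0.0784 = 0.2646
B_3 = 1 / 0.2646 = 3.7793
Highest B → broadest niche (most generalist): species 4 (B = 3.96).

species 4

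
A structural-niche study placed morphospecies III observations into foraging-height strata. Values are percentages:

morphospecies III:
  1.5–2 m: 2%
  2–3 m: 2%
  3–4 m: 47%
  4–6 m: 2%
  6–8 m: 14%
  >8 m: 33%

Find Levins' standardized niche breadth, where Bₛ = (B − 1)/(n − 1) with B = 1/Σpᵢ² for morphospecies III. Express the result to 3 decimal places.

Convert percentages to proportions (divide by 100).
Σpᵢ² = 0.02² + 0.02² + 0.47² + 0.02² + 0.14² + 0.33² = 0.0004 + 0.0004 + 0.2209 + 0.0004 + 0.0196 + 0.1089 = 0.3506
B = 1 / 0.3506 = 2.85225
Bₛ = (B − 1)/(n − 1) = (2.85225 − 1)/(6 − 1) = 1.85225/5 = 0.37045

0.370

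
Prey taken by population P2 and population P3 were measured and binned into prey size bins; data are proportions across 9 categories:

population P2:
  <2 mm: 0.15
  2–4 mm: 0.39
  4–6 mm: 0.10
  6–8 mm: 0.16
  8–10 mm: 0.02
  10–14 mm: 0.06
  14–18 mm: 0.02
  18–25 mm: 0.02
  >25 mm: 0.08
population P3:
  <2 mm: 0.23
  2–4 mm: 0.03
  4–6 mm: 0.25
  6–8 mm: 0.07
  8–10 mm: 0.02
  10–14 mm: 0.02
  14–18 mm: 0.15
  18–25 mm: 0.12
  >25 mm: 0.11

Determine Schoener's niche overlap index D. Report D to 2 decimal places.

0.51

Σ|p₁ᵢ − p₂ᵢ| = 0.08 + 0.36 + 0.15 + 0.09 + 0.00 + 0.04 + 0.13 + 0.10 + 0.03 = 0.98
D = 1 − ½ × 0.98 = 1 − 0.490 = 0.5100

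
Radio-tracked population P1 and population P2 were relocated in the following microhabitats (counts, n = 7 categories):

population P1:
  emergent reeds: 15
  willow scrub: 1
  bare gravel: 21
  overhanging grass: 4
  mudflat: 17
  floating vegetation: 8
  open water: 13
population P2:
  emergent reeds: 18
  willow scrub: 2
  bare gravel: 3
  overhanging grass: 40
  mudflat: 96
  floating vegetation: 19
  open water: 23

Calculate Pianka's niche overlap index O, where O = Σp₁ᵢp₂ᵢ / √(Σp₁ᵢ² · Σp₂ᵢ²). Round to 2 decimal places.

0.68

Proportions for population P1 (n=79): 15/79=0.1899, 1/79=0.0127, 21/79=0.2658, 4/79=0.0506, 17/79=0.2152, 8/79=0.1013, 13/79=0.1646
Proportions for population P2 (n=201): 18/201=0.0896, 2/201=0.0100, 3/201=0.0149, 40/201=0.1990, 96/201=0.4776, 19/201=0.0945, 23/201=0.1144
Σ p₁ᵢp₂ᵢ = 0.017015 + 0.000127 + 0.003960 + 0.010069 + 0.102780 + 0.009573 + 0.018830 = 0.162354
Σp_1ᵢ² = 0.1899² + 0.0127² + 0.2658² + 0.0506² + 0.2152² + 0.1013² + 0.1646² = 0.036062 + 0.000161 + 0.070650 + 0.002560 + 0.046311 + 0.010262 + 0.027093 = 0.193099
Σp_2ᵢ² = 0.0896² + 0.0100² + 0.0149² + 0.1990² + 0.4776² + 0.0945² + 0.1144² = 0.008028 + 0.000100 + 0.000222 + 0.039601 + 0.228102 + 0.008930 + 0.013087 = 0.298070
O = 0.162354 / √(0.193099 × 0.298070) = 0.162354 / 0.2399104 = 0.6767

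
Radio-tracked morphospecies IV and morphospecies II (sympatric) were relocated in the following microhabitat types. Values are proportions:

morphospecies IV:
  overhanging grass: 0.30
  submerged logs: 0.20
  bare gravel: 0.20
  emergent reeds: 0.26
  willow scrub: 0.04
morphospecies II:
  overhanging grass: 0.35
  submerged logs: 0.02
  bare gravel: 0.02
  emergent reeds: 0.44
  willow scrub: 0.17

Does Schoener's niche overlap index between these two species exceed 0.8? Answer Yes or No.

No

Σ|p₁ᵢ − p₂ᵢ| = 0.05 + 0.18 + 0.18 + 0.18 + 0.13 = 0.72
D = 1 − ½ × 0.72 = 1 − 0.360 = 0.6400
D = 0.6400 < 0.8 → No.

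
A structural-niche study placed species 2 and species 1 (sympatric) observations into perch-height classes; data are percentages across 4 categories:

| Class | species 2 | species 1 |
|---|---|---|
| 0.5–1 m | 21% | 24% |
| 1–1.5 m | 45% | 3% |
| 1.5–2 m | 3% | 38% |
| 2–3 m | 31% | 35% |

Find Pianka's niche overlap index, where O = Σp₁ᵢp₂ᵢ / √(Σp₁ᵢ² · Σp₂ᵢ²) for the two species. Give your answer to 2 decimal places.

Convert percentages to proportions (divide by 100).
Σ p₁ᵢp₂ᵢ = 0.0504 + 0.0135 + 0.0114 + 0.1085 = 0.1838
Σp_1ᵢ² = 0.21² + 0.45² + 0.03² + 0.31² = 0.0441 + 0.2025 + 0.0009 + 0.0961 = 0.3436
Σp_2ᵢ² = 0.24² + 0.03² + 0.38² + 0.35² = 0.0576 + 0.0009 + 0.1444 + 0.1225 = 0.3254
O = 0.1838 / √(0.3436 × 0.3254) = 0.1838 / 0.33438 = 0.5497

0.55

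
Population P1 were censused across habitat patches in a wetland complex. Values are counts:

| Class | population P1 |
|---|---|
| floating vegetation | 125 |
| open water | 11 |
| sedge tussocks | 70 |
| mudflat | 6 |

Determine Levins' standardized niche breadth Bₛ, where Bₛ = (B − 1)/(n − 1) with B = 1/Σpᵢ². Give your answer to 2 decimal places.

0.39

Proportions for population P1 (n=212): 125/212=0.5896, 11/212=0.0519, 70/212=0.3302, 6/212=0.0283
Σpᵢ² = 0.5896² + 0.0519² + 0.3302² + 0.0283² = 0.347628 + 0.002694 + 0.109032 + 0.000801 = 0.460155
B = 1 / 0.460155 = 2.1732
Bₛ = (B − 1)/(n − 1) = (2.1732 − 1)/(4 − 1) = 1.1732/3 = 0.3911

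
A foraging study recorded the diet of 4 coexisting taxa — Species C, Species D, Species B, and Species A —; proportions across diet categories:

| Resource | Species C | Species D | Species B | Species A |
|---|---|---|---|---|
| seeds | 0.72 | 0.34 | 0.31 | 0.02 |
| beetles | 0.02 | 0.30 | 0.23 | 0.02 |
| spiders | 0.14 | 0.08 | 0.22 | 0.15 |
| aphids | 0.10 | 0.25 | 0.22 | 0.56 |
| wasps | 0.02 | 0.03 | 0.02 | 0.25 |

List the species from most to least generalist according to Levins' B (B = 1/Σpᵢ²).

Σp_Cᵢ² = 0.72² + 0.02² + 0.14² + 0.10² + 0.02² = 0.5184 + 0.0004 + 0.0196 + 0.0100 + 0.0004 = 0.5488
B_C = 1 / 0.5488 = 1.8222
Σp_Dᵢ² = 0.34² + 0.30² + 0.08² + 0.25² + 0.03² = 0.1156 + 0.0900 + 0.0064 + 0.0625 + 0.0009 = 0.2754
B_D = 1 / 0.2754 = 3.6311
Σp_Bᵢ² = 0.31² + 0.23² + 0.22² + 0.22² + 0.02² = 0.0961 + 0.0529 + 0.0484 + 0.0484 + 0.0004 = 0.2462
B_B = 1 / 0.2462 = 4.0617
Σp_Aᵢ² = 0.02² + 0.02² + 0.15² + 0.56² + 0.25² = 0.0004 + 0.0004 + 0.0225 + 0.3136 + 0.0625 = 0.3994
B_A = 1 / 0.3994 = 2.5038
Ranking by B (broadest → narrowest): Species B (4.06) > Species D (3.63) > Species A (2.50) > Species C (1.82)

Species B > Species D > Species A > Species C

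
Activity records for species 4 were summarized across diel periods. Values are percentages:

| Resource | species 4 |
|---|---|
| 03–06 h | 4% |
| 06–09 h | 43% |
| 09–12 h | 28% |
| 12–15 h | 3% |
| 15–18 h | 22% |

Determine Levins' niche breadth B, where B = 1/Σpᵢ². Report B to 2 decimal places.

Convert percentages to proportions (divide by 100).
Σpᵢ² = 0.04² + 0.43² + 0.28² + 0.03² + 0.22² = 0.0016 + 0.1849 + 0.0784 + 0.0009 + 0.0484 = 0.3142
B = 1 / 0.3142 = 3.1827

3.18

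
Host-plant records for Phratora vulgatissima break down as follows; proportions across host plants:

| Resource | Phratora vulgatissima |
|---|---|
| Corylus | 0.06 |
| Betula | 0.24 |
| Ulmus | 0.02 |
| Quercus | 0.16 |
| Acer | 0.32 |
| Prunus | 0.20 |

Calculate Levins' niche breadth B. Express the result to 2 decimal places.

4.36

Σpᵢ² = 0.06² + 0.24² + 0.02² + 0.16² + 0.32² + 0.20² = 0.0036 + 0.0576 + 0.0004 + 0.0256 + 0.1024 + 0.0400 = 0.2296
B = 1 / 0.2296 = 4.3554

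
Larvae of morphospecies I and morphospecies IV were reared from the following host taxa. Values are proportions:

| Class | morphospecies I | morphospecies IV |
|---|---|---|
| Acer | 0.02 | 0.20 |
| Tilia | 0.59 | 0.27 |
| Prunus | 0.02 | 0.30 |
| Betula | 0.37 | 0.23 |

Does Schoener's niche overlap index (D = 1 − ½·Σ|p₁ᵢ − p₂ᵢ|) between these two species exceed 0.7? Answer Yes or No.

No

Σ|p₁ᵢ − p₂ᵢ| = 0.18 + 0.32 + 0.28 + 0.14 = 0.92
D = 1 − ½ × 0.92 = 1 − 0.460 = 0.5400
D = 0.5400 < 0.7 → No.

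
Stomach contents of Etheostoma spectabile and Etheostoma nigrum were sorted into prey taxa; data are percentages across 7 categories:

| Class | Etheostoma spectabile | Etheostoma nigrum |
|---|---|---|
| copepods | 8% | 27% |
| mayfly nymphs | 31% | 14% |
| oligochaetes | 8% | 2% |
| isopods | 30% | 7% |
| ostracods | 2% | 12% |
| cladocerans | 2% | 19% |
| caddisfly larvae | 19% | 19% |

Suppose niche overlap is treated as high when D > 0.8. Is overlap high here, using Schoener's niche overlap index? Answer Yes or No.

Convert percentages to proportions (divide by 100).
Σ|p₁ᵢ − p₂ᵢ| = 0.19 + 0.17 + 0.06 + 0.23 + 0.10 + 0.17 + 0.00 = 0.92
D = 1 − ½ × 0.92 = 1 − 0.460 = 0.5400
D = 0.5400 < 0.8 → No.

No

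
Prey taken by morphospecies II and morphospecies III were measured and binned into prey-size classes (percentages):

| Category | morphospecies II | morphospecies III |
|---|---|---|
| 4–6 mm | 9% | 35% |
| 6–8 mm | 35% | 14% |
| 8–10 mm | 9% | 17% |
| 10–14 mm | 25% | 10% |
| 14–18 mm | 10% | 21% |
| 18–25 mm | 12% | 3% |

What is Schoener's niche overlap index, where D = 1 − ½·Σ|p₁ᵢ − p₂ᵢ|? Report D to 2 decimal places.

Convert percentages to proportions (divide by 100).
Σ|p₁ᵢ − p₂ᵢ| = 0.26 + 0.21 + 0.08 + 0.15 + 0.11 + 0.09 = 0.90
D = 1 − ½ × 0.90 = 1 − 0.450 = 0.5500

0.55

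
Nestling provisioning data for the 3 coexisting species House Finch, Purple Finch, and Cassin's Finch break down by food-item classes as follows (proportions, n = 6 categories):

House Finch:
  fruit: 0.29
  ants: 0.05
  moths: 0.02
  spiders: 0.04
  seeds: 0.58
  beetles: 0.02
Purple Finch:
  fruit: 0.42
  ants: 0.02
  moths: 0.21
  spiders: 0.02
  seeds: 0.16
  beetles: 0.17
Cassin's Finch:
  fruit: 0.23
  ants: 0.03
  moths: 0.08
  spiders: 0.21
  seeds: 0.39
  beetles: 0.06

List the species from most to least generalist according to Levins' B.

Σp_Housᵢ² = 0.29² + 0.05² + 0.02² + 0.04² + 0.58² + 0.02² = 0.0841 + 0.0025 + 0.0004 + 0.0016 + 0.3364 + 0.0004 = 0.4254
B_Hous = 1 / 0.4254 = 2.3507
Σp_Purpᵢ² = 0.42² + 0.02² + 0.21² + 0.02² + 0.16² + 0.17² = 0.1764 + 0.0004 + 0.0441 + 0.0004 + 0.0256 + 0.0289 = 0.2758
B_Purp = 1 / 0.2758 = 3.6258
Σp_Cassᵢ² = 0.23² + 0.03² + 0.08² + 0.21² + 0.39² + 0.06² = 0.0529 + 0.0009 + 0.0064 + 0.0441 + 0.1521 + 0.0036 = 0.2600
B_Cass = 1 / 0.2600 = 3.8462
Ranking by B (broadest → narrowest): Cassin's Finch (3.85) > Purple Finch (3.63) > House Finch (2.35)

Cassin's Finch > Purple Finch > House Finch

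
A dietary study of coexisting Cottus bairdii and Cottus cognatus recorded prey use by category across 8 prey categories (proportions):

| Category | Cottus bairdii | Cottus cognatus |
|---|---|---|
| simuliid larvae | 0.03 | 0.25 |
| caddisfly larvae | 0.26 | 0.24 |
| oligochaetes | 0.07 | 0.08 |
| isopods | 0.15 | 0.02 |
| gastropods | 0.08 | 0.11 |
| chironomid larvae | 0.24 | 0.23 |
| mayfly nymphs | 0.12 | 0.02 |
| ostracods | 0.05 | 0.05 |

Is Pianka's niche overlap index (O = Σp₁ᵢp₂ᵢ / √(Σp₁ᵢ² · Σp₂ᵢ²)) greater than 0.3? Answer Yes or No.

Yes

Σ p₁ᵢp₂ᵢ = 0.0075 + 0.0624 + 0.0056 + 0.0030 + 0.0088 + 0.0552 + 0.0024 + 0.0025 = 0.1474
Σp_1ᵢ² = 0.03² + 0.26² + 0.07² + 0.15² + 0.08² + 0.24² + 0.12² + 0.05² = 0.0009 + 0.0676 + 0.0049 + 0.0225 + 0.0064 + 0.0576 + 0.0144 + 0.0025 = 0.1768
Σp_2ᵢ² = 0.25² + 0.24² + 0.08² + 0.02² + 0.11² + 0.23² + 0.02² + 0.05² = 0.0625 + 0.0576 + 0.0064 + 0.0004 + 0.0121 + 0.0529 + 0.0004 + 0.0025 = 0.1948
O = 0.1474 / √(0.1768 × 0.1948) = 0.1474 / 0.18558 = 0.7943
O = 0.7943 > 0.3 → Yes.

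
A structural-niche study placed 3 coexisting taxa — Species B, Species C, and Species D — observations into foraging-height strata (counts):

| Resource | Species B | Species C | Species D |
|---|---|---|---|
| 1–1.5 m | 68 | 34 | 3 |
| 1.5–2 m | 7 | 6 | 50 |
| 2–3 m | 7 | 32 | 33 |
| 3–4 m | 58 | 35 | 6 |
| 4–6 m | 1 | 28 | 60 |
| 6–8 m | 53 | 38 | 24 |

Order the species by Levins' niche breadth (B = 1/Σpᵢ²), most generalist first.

Proportions for Species B (n=194): 68/194=0.3505, 7/194=0.0361, 7/194=0.0361, 58/194=0.2990, 1/194=0.0052, 53/194=0.2732
Proportions for Species C (n=173): 34/173=0.1965, 6/173=0.0347, 32/173=0.1850, 35/173=0.2023, 28/173=0.1618, 38/173=0.2197
Proportions for Species D (n=176): 3/176=0.0170, 50/176=0.2841, 33/176=0.1875, 6/176=0.0341, 60/176=0.3409, 24/176=0.1364
Σp_Bᵢ² = 0.3505² + 0.0361² + 0.0361² + 0.2990² + 0.0052² + 0.2732² = 0.122850 + 0.001303 + 0.001303 + 0.089401 + 0.000027 + 0.074638 = 0.289522
B_B = 1 / 0.289522 = 3.4540
Σp_Cᵢ² = 0.1965² + 0.0347² + 0.1850² + 0.2023² + 0.1618² + 0.2197² = 0.038612 + 0.001204 + 0.034225 + 0.040925 + 0.026179 + 0.048268 = 0.189413
B_C = 1 / 0.189413 = 5.2795
Σp_Dᵢ² = 0.0170² + 0.2841² + 0.1875² + 0.0341² + 0.3409² + 0.1364² = 0.000289 + 0.080713 + 0.035156 + 0.001163 + 0.116213 + 0.018605 = 0.252139
B_D = 1 / 0.252139 = 3.9661
Ranking by B (broadest → narrowest): Species C (5.28) > Species D (3.97) > Species B (3.45)

Species C > Species D > Species B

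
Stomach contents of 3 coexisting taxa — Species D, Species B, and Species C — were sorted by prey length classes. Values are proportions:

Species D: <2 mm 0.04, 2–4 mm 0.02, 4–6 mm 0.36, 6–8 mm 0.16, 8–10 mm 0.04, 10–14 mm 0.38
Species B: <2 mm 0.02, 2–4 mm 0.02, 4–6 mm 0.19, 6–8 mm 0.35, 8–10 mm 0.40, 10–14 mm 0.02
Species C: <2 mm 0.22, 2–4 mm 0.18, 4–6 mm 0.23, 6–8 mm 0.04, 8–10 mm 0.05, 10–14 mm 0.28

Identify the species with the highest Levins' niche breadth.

Σp_Dᵢ² = 0.04² + 0.02² + 0.36² + 0.16² + 0.04² + 0.38² = 0.0016 + 0.0004 + 0.1296 + 0.0256 + 0.0016 + 0.1444 = 0.3032
B_D = 1 / 0.3032 = 3.2982
Σp_Bᵢ² = 0.02² + 0.02² + 0.19² + 0.35² + 0.40² + 0.02² = 0.0004 + 0.0004 + 0.0361 + 0.1225 + 0.1600 + 0.0004 = 0.3198
B_B = 1 / 0.3198 = 3.1270
Σp_Cᵢ² = 0.22² + 0.18² + 0.23² + 0.04² + 0.05² + 0.28² = 0.0484 + 0.0324 + 0.0529 + 0.0016 + 0.0025 + 0.0784 = 0.2162
B_C = 1 / 0.2162 = 4.6253
Highest B → broadest niche (most generalist): Species C (B = 4.63).

Species C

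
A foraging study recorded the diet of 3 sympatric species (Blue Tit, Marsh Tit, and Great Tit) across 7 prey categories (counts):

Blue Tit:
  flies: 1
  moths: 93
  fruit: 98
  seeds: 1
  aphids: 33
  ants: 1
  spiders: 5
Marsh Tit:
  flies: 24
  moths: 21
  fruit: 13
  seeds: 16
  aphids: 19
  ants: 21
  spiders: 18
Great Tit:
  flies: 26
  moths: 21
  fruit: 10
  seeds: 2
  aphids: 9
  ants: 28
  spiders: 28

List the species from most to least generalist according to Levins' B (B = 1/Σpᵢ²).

Marsh Tit > Great Tit > Blue Tit

Proportions for Blue Tit (n=232): 1/232=0.0043, 93/232=0.4009, 98/232=0.4224, 1/232=0.0043, 33/232=0.1422, 1/232=0.0043, 5/232=0.0216
Proportions for Marsh Tit (n=132): 24/132=0.1818, 21/132=0.1591, 13/132=0.0985, 16/132=0.1212, 19/132=0.1439, 21/132=0.1591, 18/132=0.1364
Proportions for Great Tit (n=124): 26/124=0.2097, 21/124=0.1694, 10/124=0.0806, 2/124=0.0161, 9/124=0.0726, 28/124=0.2258, 28/124=0.2258
Σp_Blueᵢ² = 0.0043² + 0.4009² + 0.4224² + 0.0043² + 0.1422² + 0.0043² + 0.0216² = 0.000018 + 0.160721 + 0.178422 + 0.000018 + 0.020221 + 0.000018 + 0.000467 = 0.359885
B_Blue = 1 / 0.359885 = 2.7787
Σp_Marsᵢ² = 0.1818² + 0.1591² + 0.0985² + 0.1212² + 0.1439² + 0.1591² + 0.1364² = 0.033051 + 0.025313 + 0.009702 + 0.014689 + 0.020707 + 0.025313 + 0.018605 = 0.147380
B_Mars = 1 / 0.147380 = 6.7852
Σp_Greaᵢ² = 0.2097² + 0.1694² + 0.0806² + 0.0161² + 0.0726² + 0.2258² + 0.2258² = 0.043974 + 0.028696 + 0.006496 + 0.000259 + 0.005271 + 0.050986 + 0.050986 = 0.186668
B_Grea = 1 / 0.186668 = 5.3571
Ranking by B (broadest → narrowest): Marsh Tit (6.79) > Great Tit (5.36) > Blue Tit (2.78)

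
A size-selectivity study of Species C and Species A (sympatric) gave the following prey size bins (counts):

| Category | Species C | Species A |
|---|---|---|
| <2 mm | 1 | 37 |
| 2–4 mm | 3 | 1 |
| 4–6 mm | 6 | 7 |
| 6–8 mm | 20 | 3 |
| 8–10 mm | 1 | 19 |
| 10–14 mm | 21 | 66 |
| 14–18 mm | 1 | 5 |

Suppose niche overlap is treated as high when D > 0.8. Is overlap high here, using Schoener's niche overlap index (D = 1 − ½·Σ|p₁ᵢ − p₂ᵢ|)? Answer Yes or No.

No

Proportions for Species C (n=53): 1/53=0.0189, 3/53=0.0566, 6/53=0.1132, 20/53=0.3774, 1/53=0.0189, 21/53=0.3962, 1/53=0.0189
Proportions for Species A (n=138): 37/138=0.2681, 1/138=0.0072, 7/138=0.0507, 3/138=0.0217, 19/138=0.1377, 66/138=0.4783, 5/138=0.0362
Σ|p₁ᵢ − p₂ᵢ| = 0.2492 + 0.0494 + 0.0625 + 0.3557 + 0.1188 + 0.0821 + 0.0173 = 0.9350
D = 1 − ½ × 0.9350 = 1 − 0.46750 = 0.53250
D = 0.53250 < 0.8 → No.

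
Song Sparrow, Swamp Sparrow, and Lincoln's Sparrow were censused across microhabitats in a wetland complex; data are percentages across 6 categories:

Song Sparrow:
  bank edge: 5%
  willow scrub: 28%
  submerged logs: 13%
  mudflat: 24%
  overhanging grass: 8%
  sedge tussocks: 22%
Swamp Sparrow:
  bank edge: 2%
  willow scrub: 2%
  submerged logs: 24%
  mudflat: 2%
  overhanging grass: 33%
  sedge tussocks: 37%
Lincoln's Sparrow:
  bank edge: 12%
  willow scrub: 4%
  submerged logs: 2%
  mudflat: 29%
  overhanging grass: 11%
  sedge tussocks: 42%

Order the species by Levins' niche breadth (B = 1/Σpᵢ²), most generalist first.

Song Sparrow > Lincoln's Sparrow > Swamp Sparrow

Convert percentages to proportions (divide by 100).
Σp_Songᵢ² = 0.05² + 0.28² + 0.13² + 0.24² + 0.08² + 0.22² = 0.0025 + 0.0784 + 0.0169 + 0.0576 + 0.0064 + 0.0484 = 0.2102
B_Song = 1 / 0.2102 = 4.7574
Σp_Swamᵢ² = 0.02² + 0.02² + 0.24² + 0.02² + 0.33² + 0.37² = 0.0004 + 0.0004 + 0.0576 + 0.0004 + 0.1089 + 0.1369 = 0.3046
B_Swam = 1 / 0.3046 = 3.2830
Σp_Lincᵢ² = 0.12² + 0.04² + 0.02² + 0.29² + 0.11² + 0.42² = 0.0144 + 0.0016 + 0.0004 + 0.0841 + 0.0121 + 0.1764 = 0.2890
B_Linc = 1 / 0.2890 = 3.4602
Ranking by B (broadest → narrowest): Song Sparrow (4.76) > Lincoln's Sparrow (3.46) > Swamp Sparrow (3.28)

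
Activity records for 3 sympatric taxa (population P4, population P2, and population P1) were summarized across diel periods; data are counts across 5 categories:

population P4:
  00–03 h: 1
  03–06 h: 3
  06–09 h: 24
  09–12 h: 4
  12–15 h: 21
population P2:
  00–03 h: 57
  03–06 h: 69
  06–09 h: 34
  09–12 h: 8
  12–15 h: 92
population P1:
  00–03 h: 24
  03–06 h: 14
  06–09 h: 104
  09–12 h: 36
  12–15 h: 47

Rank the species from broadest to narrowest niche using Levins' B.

Proportions for population P4 (n=53): 1/53=0.0189, 3/53=0.0566, 24/53=0.4528, 4/53=0.0755, 21/53=0.3962
Proportions for population P2 (n=260): 57/260=0.2192, 69/260=0.2654, 34/260=0.1308, 8/260=0.0308, 92/260=0.3538
Proportions for population P1 (n=225): 24/225=0.1067, 14/225=0.0622, 104/225=0.4622, 36/225=0.1600, 47/225=0.2089
Σp_P4ᵢ² = 0.0189² + 0.0566² + 0.4528² + 0.0755² + 0.3962² = 0.000357 + 0.003204 + 0.205028 + 0.005700 + 0.156974 = 0.371263
B_P4 = 1 / 0.371263 = 2.6935
Σp_P2ᵢ² = 0.2192² + 0.2654² + 0.1308² + 0.0308² + 0.3538² = 0.048049 + 0.070437 + 0.017109 + 0.000949 + 0.125174 = 0.261718
B_P2 = 1 / 0.261718 = 3.8209
Σp_P1ᵢ² = 0.1067² + 0.0622² + 0.4622² + 0.1600² + 0.2089² = 0.011385 + 0.003869 + 0.213629 + 0.025600 + 0.043639 = 0.298122
B_P1 = 1 / 0.298122 = 3.3543
Ranking by B (broadest → narrowest): population P2 (3.82) > population P1 (3.35) > population P4 (2.69)

population P2 > population P1 > population P4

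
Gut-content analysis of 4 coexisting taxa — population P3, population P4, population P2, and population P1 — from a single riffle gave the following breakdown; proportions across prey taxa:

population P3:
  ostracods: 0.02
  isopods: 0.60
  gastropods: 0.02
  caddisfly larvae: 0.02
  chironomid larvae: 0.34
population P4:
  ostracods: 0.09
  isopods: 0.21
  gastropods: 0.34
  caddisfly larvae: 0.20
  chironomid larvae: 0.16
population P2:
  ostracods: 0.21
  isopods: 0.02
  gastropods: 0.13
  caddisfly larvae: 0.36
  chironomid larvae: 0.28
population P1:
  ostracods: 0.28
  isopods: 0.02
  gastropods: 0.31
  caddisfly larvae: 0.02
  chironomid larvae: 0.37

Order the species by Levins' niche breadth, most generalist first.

Σp_P3ᵢ² = 0.02² + 0.60² + 0.02² + 0.02² + 0.34² = 0.0004 + 0.3600 + 0.0004 + 0.0004 + 0.1156 = 0.4768
B_P3 = 1 / 0.4768 = 2.0973
Σp_P4ᵢ² = 0.09² + 0.21² + 0.34² + 0.20² + 0.16² = 0.0081 + 0.0441 + 0.1156 + 0.0400 + 0.0256 = 0.2334
B_P4 = 1 / 0.2334 = 4.2845
Σp_P2ᵢ² = 0.21² + 0.02² + 0.13² + 0.36² + 0.28² = 0.0441 + 0.0004 + 0.0169 + 0.1296 + 0.0784 = 0.2694
B_P2 = 1 / 0.2694 = 3.7120
Σp_P1ᵢ² = 0.28² + 0.02² + 0.31² + 0.02² + 0.37² = 0.0784 + 0.0004 + 0.0961 + 0.0004 + 0.1369 = 0.3122
B_P1 = 1 / 0.3122 = 3.2031
Ranking by B (broadest → narrowest): population P4 (4.28) > population P2 (3.71) > population P1 (3.20) > population P3 (2.10)

population P4 > population P2 > population P1 > population P3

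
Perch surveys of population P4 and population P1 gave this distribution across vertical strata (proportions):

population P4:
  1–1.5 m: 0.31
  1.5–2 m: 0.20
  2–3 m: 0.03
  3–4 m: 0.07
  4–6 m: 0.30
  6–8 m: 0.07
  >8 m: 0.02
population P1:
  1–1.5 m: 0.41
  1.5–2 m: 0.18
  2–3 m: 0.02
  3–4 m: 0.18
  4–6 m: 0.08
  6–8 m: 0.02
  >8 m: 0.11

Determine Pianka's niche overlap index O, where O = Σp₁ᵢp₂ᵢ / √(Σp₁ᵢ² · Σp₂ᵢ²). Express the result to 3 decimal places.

Σ p₁ᵢp₂ᵢ = 0.1271 + 0.0360 + 0.0006 + 0.0126 + 0.0240 + 0.0014 + 0.0022 = 0.2039
Σp_1ᵢ² = 0.31² + 0.20² + 0.03² + 0.07² + 0.30² + 0.07² + 0.02² = 0.0961 + 0.0400 + 0.0009 + 0.0049 + 0.0900 + 0.0049 + 0.0004 = 0.2372
Σp_2ᵢ² = 0.41² + 0.18² + 0.02² + 0.18² + 0.08² + 0.02² + 0.11² = 0.1681 + 0.0324 + 0.0004 + 0.0324 + 0.0064 + 0.0004 + 0.0121 = 0.2522
O = 0.2039 / √(0.2372 × 0.2522) = 0.2039 / 0.244585 = 0.83366

0.834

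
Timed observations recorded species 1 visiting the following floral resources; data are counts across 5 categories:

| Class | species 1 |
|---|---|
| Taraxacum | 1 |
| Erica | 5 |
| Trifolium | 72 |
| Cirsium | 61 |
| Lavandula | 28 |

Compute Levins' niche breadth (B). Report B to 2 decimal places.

Proportions for species 1 (n=167): 1/167=0.0060, 5/167=0.0299, 72/167=0.4311, 61/167=0.3653, 28/167=0.1677
Σpᵢ² = 0.0060² + 0.0299² + 0.4311² + 0.3653² + 0.1677² = 0.000036 + 0.000894 + 0.185847 + 0.133444 + 0.028123 = 0.348344
B = 1 / 0.348344 = 2.8707

2.87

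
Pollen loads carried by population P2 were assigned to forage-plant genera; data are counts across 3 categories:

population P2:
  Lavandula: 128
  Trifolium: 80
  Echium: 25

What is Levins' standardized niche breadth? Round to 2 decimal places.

0.66

Proportions for population P2 (n=233): 128/233=0.5494, 80/233=0.3433, 25/233=0.1073
Σpᵢ² = 0.5494² + 0.3433² + 0.1073² = 0.301840 + 0.117855 + 0.011513 = 0.431208
B = 1 / 0.431208 = 2.3191
Bₛ = (B − 1)/(n − 1) = (2.3191 − 1)/(3 − 1) = 1.3191/2 = 0.6596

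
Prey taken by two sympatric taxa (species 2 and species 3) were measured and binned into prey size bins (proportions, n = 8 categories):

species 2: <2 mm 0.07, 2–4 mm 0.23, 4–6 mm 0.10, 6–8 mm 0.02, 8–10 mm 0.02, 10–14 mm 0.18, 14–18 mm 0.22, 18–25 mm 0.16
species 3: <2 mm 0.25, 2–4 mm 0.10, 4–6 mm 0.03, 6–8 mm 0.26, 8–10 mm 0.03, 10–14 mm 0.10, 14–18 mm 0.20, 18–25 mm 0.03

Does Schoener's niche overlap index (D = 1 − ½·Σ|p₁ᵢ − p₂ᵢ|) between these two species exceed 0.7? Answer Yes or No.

No

Σ|p₁ᵢ − p₂ᵢ| = 0.18 + 0.13 + 0.07 + 0.24 + 0.01 + 0.08 + 0.02 + 0.13 = 0.86
D = 1 − ½ × 0.86 = 1 − 0.430 = 0.5700
D = 0.5700 < 0.7 → No.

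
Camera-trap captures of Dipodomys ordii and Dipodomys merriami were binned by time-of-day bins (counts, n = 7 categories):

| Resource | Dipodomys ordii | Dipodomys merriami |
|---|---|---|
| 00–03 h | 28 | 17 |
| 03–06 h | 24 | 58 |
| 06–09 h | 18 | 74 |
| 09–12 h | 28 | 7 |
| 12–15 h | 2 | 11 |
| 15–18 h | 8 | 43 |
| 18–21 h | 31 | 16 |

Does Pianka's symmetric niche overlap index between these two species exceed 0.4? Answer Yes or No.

Proportions for Dipodomys ordii (n=139): 28/139=0.2014, 24/139=0.1727, 18/139=0.1295, 28/139=0.2014, 2/139=0.0144, 8/139=0.0576, 31/139=0.2230
Proportions for Dipodomys merriami (n=226): 17/226=0.0752, 58/226=0.2566, 74/226=0.3274, 7/226=0.0310, 11/226=0.0487, 43/226=0.1903, 16/226=0.0708
Σ p₁ᵢp₂ᵢ = 0.015145 + 0.044315 + 0.042398 + 0.006243 + 0.000701 + 0.010961 + 0.015788 = 0.135551
Σp_1ᵢ² = 0.2014² + 0.1727² + 0.1295² + 0.2014² + 0.0144² + 0.0576² + 0.2230² = 0.040562 + 0.029825 + 0.016770 + 0.040562 + 0.000207 + 0.003318 + 0.049729 = 0.180973
Σp_2ᵢ² = 0.0752² + 0.2566² + 0.3274² + 0.0310² + 0.0487² + 0.1903² + 0.0708² = 0.005655 + 0.065844 + 0.107191 + 0.000961 + 0.002372 + 0.036214 + 0.005013 = 0.223250
O = 0.135551 / √(0.180973 × 0.223250) = 0.135551 / 0.2010030 = 0.6744
O = 0.6744 > 0.4 → Yes.

Yes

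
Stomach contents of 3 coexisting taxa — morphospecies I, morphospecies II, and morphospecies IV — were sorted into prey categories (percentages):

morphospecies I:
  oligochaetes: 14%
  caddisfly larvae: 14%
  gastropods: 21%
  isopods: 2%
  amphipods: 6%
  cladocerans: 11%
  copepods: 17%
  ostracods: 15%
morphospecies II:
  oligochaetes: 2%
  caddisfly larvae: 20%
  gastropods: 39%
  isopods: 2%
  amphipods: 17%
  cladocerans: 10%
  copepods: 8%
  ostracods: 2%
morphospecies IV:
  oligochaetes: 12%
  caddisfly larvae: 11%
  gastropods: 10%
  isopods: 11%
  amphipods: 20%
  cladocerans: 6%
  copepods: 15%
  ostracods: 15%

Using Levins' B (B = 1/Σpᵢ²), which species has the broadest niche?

Convert percentages to proportions (divide by 100).
Σp_Iᵢ² = 0.14² + 0.14² + 0.21² + 0.02² + 0.06² + 0.11² + 0.17² + 0.15² = 0.0196 + 0.0196 + 0.0441 + 0.0004 + 0.0036 + 0.0121 + 0.0289 + 0.0225 = 0.1508
B_I = 1 / 0.1508 = 6.6313
Σp_IIᵢ² = 0.02² + 0.20² + 0.39² + 0.02² + 0.17² + 0.10² + 0.08² + 0.02² = 0.0004 + 0.0400 + 0.1521 + 0.0004 + 0.0289 + 0.0100 + 0.0064 + 0.0004 = 0.2386
B_II = 1 / 0.2386 = 4.1911
Σp_IVᵢ² = 0.12² + 0.11² + 0.10² + 0.11² + 0.20² + 0.06² + 0.15² + 0.15² = 0.0144 + 0.0121 + 0.0100 + 0.0121 + 0.0400 + 0.0036 + 0.0225 + 0.0225 = 0.1372
B_IV = 1 / 0.1372 = 7.2886
Highest B → broadest niche (most generalist): morphospecies IV (B = 7.29).

morphospecies IV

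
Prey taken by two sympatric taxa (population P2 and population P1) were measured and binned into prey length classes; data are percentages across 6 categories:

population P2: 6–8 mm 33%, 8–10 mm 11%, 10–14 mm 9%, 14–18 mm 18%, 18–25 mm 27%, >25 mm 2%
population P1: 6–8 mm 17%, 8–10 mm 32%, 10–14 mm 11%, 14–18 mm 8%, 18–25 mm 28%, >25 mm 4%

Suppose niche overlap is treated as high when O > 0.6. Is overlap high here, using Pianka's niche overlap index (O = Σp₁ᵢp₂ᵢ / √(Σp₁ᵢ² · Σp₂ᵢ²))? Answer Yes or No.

Yes

Convert percentages to proportions (divide by 100).
Σ p₁ᵢp₂ᵢ = 0.0561 + 0.0352 + 0.0099 + 0.0144 + 0.0756 + 0.0008 = 0.1920
Σp_1ᵢ² = 0.33² + 0.11² + 0.09² + 0.18² + 0.27² + 0.02² = 0.1089 + 0.0121 + 0.0081 + 0.0324 + 0.0729 + 0.0004 = 0.2348
Σp_2ᵢ² = 0.17² + 0.32² + 0.11² + 0.08² + 0.28² + 0.04² = 0.0289 + 0.1024 + 0.0121 + 0.0064 + 0.0784 + 0.0016 = 0.2298
O = 0.1920 / √(0.2348 × 0.2298) = 0.1920 / 0.23229 = 0.8266
O = 0.8266 > 0.6 → Yes.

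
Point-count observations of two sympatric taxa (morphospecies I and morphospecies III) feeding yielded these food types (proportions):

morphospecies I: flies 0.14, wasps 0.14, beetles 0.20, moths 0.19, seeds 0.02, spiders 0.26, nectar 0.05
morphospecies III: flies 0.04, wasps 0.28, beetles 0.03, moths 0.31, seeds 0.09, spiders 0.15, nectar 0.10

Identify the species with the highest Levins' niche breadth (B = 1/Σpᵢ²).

morphospecies I

Σp_Iᵢ² = 0.14² + 0.14² + 0.20² + 0.19² + 0.02² + 0.26² + 0.05² = 0.0196 + 0.0196 + 0.0400 + 0.0361 + 0.0004 + 0.0676 + 0.0025 = 0.1858
B_I = 1 / 0.1858 = 5.3821
Σp_IIIᵢ² = 0.04² + 0.28² + 0.03² + 0.31² + 0.09² + 0.15² + 0.10² = 0.0016 + 0.0784 + 0.0009 + 0.0961 + 0.0081 + 0.0225 + 0.0100 = 0.2176
B_III = 1 / 0.2176 = 4.5956
Highest B → broadest niche (most generalist): morphospecies I (B = 5.38).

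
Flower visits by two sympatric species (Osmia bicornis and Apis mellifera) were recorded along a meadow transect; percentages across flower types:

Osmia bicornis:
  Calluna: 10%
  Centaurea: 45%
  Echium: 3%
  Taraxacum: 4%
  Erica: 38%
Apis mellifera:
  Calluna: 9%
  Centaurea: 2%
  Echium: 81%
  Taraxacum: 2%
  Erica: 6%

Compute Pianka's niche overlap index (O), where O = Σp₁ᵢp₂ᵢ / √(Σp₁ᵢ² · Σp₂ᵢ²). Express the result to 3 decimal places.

Convert percentages to proportions (divide by 100).
Σ p₁ᵢp₂ᵢ = 0.0090 + 0.0090 + 0.0243 + 0.0008 + 0.0228 = 0.0659
Σp_1ᵢ² = 0.10² + 0.45² + 0.03² + 0.04² + 0.38² = 0.0100 + 0.2025 + 0.0009 + 0.0016 + 0.1444 = 0.3594
Σp_2ᵢ² = 0.09² + 0.02² + 0.81² + 0.02² + 0.06² = 0.0081 + 0.0004 + 0.6561 + 0.0004 + 0.0036 = 0.6686
O = 0.0659 / √(0.3594 × 0.6686) = 0.0659 / 0.490199 = 0.13444

0.134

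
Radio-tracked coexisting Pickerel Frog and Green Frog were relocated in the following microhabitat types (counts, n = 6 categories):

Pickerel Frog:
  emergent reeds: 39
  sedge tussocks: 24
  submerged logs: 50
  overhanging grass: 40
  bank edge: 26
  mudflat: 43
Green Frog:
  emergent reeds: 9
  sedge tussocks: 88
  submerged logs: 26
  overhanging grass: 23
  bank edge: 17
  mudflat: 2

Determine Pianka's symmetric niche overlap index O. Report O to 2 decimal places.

Proportions for Pickerel Frog (n=222): 39/222=0.1757, 24/222=0.1081, 50/222=0.2252, 40/222=0.1802, 26/222=0.1171, 43/222=0.1937
Proportions for Green Frog (n=165): 9/165=0.0545, 88/165=0.5333, 26/165=0.1576, 23/165=0.1394, 17/165=0.1030, 2/165=0.0121
Σ p₁ᵢp₂ᵢ = 0.009576 + 0.057650 + 0.035492 + 0.025120 + 0.012061 + 0.002344 = 0.142243
Σp_1ᵢ² = 0.1757² + 0.1081² + 0.2252² + 0.1802² + 0.1171² + 0.1937² = 0.030870 + 0.011686 + 0.050715 + 0.032472 + 0.013712 + 0.037520 = 0.176975
Σp_2ᵢ² = 0.0545² + 0.5333² + 0.1576² + 0.1394² + 0.1030² + 0.0121² = 0.002970 + 0.284409 + 0.024838 + 0.019432 + 0.010609 + 0.000146 = 0.342404
O = 0.142243 / √(0.176975 × 0.342404) = 0.142243 / 0.2461645 = 0.5778

0.58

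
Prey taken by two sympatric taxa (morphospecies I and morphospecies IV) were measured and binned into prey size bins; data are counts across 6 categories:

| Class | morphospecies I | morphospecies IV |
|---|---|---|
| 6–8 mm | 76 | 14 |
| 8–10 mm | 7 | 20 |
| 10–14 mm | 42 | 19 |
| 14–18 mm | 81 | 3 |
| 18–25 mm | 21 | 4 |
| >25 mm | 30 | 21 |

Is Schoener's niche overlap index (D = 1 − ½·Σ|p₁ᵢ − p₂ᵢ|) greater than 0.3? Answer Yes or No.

Proportions for morphospecies I (n=257): 76/257=0.2957, 7/257=0.0272, 42/257=0.1634, 81/257=0.3152, 21/257=0.0817, 30/257=0.1167
Proportions for morphospecies IV (n=81): 14/81=0.1728, 20/81=0.2469, 19/81=0.2346, 3/81=0.0370, 4/81=0.0494, 21/81=0.2593
Σ|p₁ᵢ − p₂ᵢ| = 0.1229 + 0.2197 + 0.0712 + 0.2782 + 0.0323 + 0.1426 = 0.8669
D = 1 − ½ × 0.8669 = 1 − 0.43345 = 0.56655
D = 0.56655 > 0.3 → Yes.

Yes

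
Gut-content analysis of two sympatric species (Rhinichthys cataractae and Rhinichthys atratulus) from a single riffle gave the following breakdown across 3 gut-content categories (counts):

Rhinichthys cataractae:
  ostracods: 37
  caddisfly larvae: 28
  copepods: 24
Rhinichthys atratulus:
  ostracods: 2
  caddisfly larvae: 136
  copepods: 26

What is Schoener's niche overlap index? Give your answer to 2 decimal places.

Proportions for Rhinichthys cataractae (n=89): 37/89=0.4157, 28/89=0.3146, 24/89=0.2697
Proportions for Rhinichthys atratulus (n=164): 2/164=0.0122, 136/164=0.8293, 26/164=0.1585
Σ|p₁ᵢ − p₂ᵢ| = 0.4035 + 0.5147 + 0.1112 = 1.0294
D = 1 − ½ × 1.0294 = 1 − 0.51470 = 0.48530

0.49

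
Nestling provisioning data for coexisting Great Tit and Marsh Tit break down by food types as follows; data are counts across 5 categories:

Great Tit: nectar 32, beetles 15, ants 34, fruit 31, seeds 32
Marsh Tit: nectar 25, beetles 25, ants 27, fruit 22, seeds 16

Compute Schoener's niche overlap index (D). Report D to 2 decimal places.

Proportions for Great Tit (n=144): 32/144=0.2222, 15/144=0.1042, 34/144=0.2361, 31/144=0.2153, 32/144=0.2222
Proportions for Marsh Tit (n=115): 25/115=0.2174, 25/115=0.2174, 27/115=0.2348, 22/115=0.1913, 16/115=0.1391
Σ|p₁ᵢ − p₂ᵢ| = 0.0048 + 0.1132 + 0.0013 + 0.0240 + 0.0831 = 0.2264
D = 1 − ½ × 0.2264 = 1 − 0.11320 = 0.88680

0.89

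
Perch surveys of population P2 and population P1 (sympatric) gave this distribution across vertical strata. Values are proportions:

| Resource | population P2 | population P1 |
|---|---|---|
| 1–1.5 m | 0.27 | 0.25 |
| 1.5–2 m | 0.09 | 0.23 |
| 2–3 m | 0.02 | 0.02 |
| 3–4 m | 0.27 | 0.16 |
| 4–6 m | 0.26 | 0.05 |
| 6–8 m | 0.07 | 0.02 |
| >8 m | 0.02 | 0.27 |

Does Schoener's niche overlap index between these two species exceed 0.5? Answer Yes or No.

Σ|p₁ᵢ − p₂ᵢ| = 0.02 + 0.14 + 0.00 + 0.11 + 0.21 + 0.05 + 0.25 = 0.78
D = 1 − ½ × 0.78 = 1 − 0.390 = 0.6100
D = 0.6100 > 0.5 → Yes.

Yes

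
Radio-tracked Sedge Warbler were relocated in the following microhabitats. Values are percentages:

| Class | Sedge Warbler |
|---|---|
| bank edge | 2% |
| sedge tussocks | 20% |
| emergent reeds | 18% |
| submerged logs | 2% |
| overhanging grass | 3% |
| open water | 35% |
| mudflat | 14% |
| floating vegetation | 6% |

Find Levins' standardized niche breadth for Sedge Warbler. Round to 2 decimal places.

0.51

Convert percentages to proportions (divide by 100).
Σpᵢ² = 0.02² + 0.20² + 0.18² + 0.02² + 0.03² + 0.35² + 0.14² + 0.06² = 0.0004 + 0.0400 + 0.0324 + 0.0004 + 0.0009 + 0.1225 + 0.0196 + 0.0036 = 0.2198
B = 1 / 0.2198 = 4.5496
Bₛ = (B − 1)/(n − 1) = (4.5496 − 1)/(8 − 1) = 3.5496/7 = 0.5071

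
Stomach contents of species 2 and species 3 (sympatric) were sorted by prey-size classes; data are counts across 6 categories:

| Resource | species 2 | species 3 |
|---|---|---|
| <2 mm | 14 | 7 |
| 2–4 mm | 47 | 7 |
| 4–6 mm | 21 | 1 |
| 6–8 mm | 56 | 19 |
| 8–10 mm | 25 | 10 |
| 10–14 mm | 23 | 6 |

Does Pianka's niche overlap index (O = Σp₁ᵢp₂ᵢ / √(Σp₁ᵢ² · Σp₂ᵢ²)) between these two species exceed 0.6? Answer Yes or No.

Yes

Proportions for species 2 (n=186): 14/186=0.0753, 47/186=0.2527, 21/186=0.1129, 56/186=0.3011, 25/186=0.1344, 23/186=0.1237
Proportions for species 3 (n=50): 7/50=0.1400, 7/50=0.1400, 1/50=0.0200, 19/50=0.3800, 10/50=0.2000, 6/50=0.1200
Σ p₁ᵢp₂ᵢ = 0.010542 + 0.035378 + 0.002258 + 0.114418 + 0.026880 + 0.014844 = 0.204320
Σp_1ᵢ² = 0.0753² + 0.2527² + 0.1129² + 0.3011² + 0.1344² + 0.1237² = 0.005670 + 0.063857 + 0.012746 + 0.090661 + 0.018063 + 0.015302 = 0.206299
Σp_2ᵢ² = 0.1400² + 0.1400² + 0.0200² + 0.3800² + 0.2000² + 0.1200² = 0.019600 + 0.019600 + 0.000400 + 0.144400 + 0.040000 + 0.014400 = 0.238400
O = 0.204320 / √(0.206299 × 0.238400) = 0.204320 / 0.2217694 = 0.9213
O = 0.9213 > 0.6 → Yes.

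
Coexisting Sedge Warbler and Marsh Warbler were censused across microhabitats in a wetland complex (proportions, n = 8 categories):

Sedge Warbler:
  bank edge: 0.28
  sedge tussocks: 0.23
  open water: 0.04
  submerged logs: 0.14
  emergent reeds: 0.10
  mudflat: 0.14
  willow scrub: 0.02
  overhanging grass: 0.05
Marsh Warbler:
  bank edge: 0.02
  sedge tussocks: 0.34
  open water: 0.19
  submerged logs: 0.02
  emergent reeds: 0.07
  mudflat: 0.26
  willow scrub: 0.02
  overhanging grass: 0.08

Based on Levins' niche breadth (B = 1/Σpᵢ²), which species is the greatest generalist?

Σp_Sedgᵢ² = 0.28² + 0.23² + 0.04² + 0.14² + 0.10² + 0.14² + 0.02² + 0.05² = 0.0784 + 0.0529 + 0.0016 + 0.0196 + 0.0100 + 0.0196 + 0.0004 + 0.0025 = 0.1850
B_Sedg = 1 / 0.1850 = 5.4054
Σp_Marsᵢ² = 0.02² + 0.34² + 0.19² + 0.02² + 0.07² + 0.26² + 0.02² + 0.08² = 0.0004 + 0.1156 + 0.0361 + 0.0004 + 0.0049 + 0.0676 + 0.0004 + 0.0064 = 0.2318
B_Mars = 1 / 0.2318 = 4.3141
Highest B → broadest niche (most generalist): Sedge Warbler (B = 5.41).

Sedge Warbler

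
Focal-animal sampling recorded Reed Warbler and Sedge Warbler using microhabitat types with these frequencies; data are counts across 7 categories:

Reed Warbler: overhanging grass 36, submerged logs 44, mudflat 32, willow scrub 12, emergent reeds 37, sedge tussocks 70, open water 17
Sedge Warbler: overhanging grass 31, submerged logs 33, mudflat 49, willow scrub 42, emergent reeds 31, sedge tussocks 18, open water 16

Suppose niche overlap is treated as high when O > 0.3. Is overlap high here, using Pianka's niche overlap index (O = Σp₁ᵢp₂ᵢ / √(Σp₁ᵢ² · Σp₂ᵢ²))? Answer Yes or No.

Yes

Proportions for Reed Warbler (n=248): 36/248=0.1452, 44/248=0.1774, 32/248=0.1290, 12/248=0.0484, 37/248=0.1492, 70/248=0.2823, 17/248=0.0685
Proportions for Sedge Warbler (n=220): 31/220=0.1409, 33/220=0.1500, 49/220=0.2227, 42/220=0.1909, 31/220=0.1409, 18/220=0.0818, 16/220=0.0727
Σ p₁ᵢp₂ᵢ = 0.020459 + 0.026610 + 0.028728 + 0.009240 + 0.021022 + 0.023092 + 0.004980 = 0.134131
Σp_1ᵢ² = 0.1452² + 0.1774² + 0.1290² + 0.0484² + 0.1492² + 0.2823² + 0.0685² = 0.021083 + 0.031471 + 0.016641 + 0.002343 + 0.022261 + 0.079693 + 0.004692 = 0.178184
Σp_2ᵢ² = 0.1409² + 0.1500² + 0.2227² + 0.1909² + 0.1409² + 0.0818² + 0.0727² = 0.019853 + 0.022500 + 0.049595 + 0.036443 + 0.019853 + 0.006691 + 0.005285 = 0.160220
O = 0.134131 / √(0.178184 × 0.160220) = 0.134131 / 0.1689634 = 0.7938
O = 0.7938 > 0.3 → Yes.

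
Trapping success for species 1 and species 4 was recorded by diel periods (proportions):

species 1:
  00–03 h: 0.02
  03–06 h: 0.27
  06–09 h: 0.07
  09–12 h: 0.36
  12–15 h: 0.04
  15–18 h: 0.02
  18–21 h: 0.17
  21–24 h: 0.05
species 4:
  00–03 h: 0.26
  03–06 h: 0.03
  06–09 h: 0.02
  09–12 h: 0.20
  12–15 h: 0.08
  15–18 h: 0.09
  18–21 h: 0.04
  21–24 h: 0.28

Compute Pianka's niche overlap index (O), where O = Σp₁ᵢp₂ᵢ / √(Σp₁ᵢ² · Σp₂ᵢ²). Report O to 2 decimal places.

Σ p₁ᵢp₂ᵢ = 0.0052 + 0.0081 + 0.0014 + 0.0720 + 0.0032 + 0.0018 + 0.0068 + 0.0140 = 0.1125
Σp_1ᵢ² = 0.02² + 0.27² + 0.07² + 0.36² + 0.04² + 0.02² + 0.17² + 0.05² = 0.0004 + 0.0729 + 0.0049 + 0.1296 + 0.0016 + 0.0004 + 0.0289 + 0.0025 = 0.2412
Σp_2ᵢ² = 0.26² + 0.03² + 0.02² + 0.20² + 0.08² + 0.09² + 0.04² + 0.28² = 0.0676 + 0.0009 + 0.0004 + 0.0400 + 0.0064 + 0.0081 + 0.0016 + 0.0784 = 0.2034
O = 0.1125 / √(0.2412 × 0.2034) = 0.1125 / 0.22150 = 0.5079

0.51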